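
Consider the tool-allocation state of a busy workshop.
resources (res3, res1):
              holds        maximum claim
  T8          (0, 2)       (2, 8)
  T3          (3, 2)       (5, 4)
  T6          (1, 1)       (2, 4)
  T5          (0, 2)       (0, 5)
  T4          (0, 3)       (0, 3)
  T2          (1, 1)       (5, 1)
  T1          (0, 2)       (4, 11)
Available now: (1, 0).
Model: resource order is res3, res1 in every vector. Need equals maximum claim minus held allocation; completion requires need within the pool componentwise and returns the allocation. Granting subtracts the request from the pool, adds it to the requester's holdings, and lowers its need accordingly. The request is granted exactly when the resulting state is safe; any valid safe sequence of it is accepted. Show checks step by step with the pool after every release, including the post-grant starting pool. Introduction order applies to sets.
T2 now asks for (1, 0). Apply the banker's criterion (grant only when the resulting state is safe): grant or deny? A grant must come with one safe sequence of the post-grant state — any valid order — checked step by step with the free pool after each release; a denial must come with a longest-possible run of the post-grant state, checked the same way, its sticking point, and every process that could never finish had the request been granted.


DENY — the pretend-granted state is unsafe.
Key observation: once T4, T5 finish, the pool peaks at (0, 5) — and every remaining process still needs more res3 than that.
After a pretend grant, a maximal execution: T4, T5 — then nothing else fits. Verifying each step:
  pool = (0, 0)
  T4: need (0, 0) fits (0, 0); releases (0, 3), pool now (0, 3)
  T5: need (0, 3) fits (0, 3); releases (0, 2), pool now (0, 5)
  blocked: T8 wants (2, 6), pool (0, 5) — not enough res3 and res1
  blocked: T3 wants (2, 2), pool (0, 5) — not enough res3
  blocked: T6 wants (1, 3), pool (0, 5) — not enough res3
  blocked: T2 wants (3, 0), pool (0, 5) — not enough res3
  blocked: T1 wants (4, 9), pool (0, 5) — not enough res3 and res1
Post-grant, the permanently blocked set is T8, T3, T6, T2 and T1.


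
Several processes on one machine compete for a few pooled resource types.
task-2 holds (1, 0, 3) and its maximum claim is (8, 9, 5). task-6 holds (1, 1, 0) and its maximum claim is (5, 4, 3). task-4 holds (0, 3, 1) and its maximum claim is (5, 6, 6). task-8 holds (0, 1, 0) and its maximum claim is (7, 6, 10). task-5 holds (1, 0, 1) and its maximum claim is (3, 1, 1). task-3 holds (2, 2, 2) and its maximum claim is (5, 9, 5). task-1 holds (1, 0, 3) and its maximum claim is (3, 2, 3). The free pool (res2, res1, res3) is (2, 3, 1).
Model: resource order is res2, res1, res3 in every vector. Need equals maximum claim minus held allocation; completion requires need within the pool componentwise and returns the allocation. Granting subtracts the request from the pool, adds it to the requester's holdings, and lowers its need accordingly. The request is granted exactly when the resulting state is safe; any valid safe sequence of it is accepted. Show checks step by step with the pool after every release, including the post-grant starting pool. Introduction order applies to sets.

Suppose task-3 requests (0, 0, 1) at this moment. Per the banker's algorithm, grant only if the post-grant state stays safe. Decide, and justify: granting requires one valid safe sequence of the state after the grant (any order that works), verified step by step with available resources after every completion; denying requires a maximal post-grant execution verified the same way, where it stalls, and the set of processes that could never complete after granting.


DENY — the pretend-granted state is unsafe.
Key observation: after task-5, task-1, task-6 the pool peaks at (5, 4, 4), and each blocked process is short somewhere: task-2 on res2, res1; task-4 on res3; task-8 on res2, res1, res3; task-3 on res1.
After a pretend grant, a maximal execution: task-5, task-1, task-6 — then nothing else fits. Verifying each step:
  pool = (2, 3, 0)
  run task-5 (needs (2, 1, 0), free (2, 3, 0)); after release of (1, 0, 1) the pool is (3, 3, 1)
  run task-1 (needs (2, 2, 0), free (3, 3, 1)); after release of (1, 0, 3) the pool is (4, 3, 4)
  run task-6 (needs (4, 3, 3), free (4, 3, 4)); after release of (1, 1, 0) the pool is (5, 4, 4)
  blocked: task-2 wants (7, 9, 2), pool (5, 4, 4) — not enough res2 and res1
  blocked: task-4 wants (5, 3, 5), pool (5, 4, 4) — not enough res3
  blocked: task-8 wants (7, 5, 10), pool (5, 4, 4) — not enough res2, res1 and res3
  blocked: task-3 wants (3, 7, 2), pool (5, 4, 4) — not enough res1
Post-grant, the permanently blocked set is task-2, task-4, task-8 and task-3.


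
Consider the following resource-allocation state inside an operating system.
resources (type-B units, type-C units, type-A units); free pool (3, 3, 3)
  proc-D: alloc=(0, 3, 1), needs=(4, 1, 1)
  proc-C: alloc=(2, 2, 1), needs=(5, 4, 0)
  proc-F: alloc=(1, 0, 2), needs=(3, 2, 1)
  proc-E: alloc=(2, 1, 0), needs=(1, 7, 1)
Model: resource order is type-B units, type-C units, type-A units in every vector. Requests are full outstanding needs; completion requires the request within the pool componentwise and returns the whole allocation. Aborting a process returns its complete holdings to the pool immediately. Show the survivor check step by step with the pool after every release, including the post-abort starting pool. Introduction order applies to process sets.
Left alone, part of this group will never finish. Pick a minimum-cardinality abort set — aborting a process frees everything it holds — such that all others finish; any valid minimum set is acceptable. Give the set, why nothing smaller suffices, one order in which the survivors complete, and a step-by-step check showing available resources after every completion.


Minimum abort set: proc-E.
Key observation: no ordering could ever have run proc-C before the abort of proc-E; with (2, 1, 0) back in the pool it fits at step 1.
Minimality: the empty abort set fails — the state is deadlocked as it stands.
The survivors complete as proc-C, proc-F, proc-D. Check, step by step (starting from the post-abort pool):
  pool = (5, 4, 3)
  proc-C needs (5, 4, 0) <= (5, 4, 3) -> finishes; pool += (2, 2, 1) = (7, 6, 4)
  proc-F needs (3, 2, 1) <= (7, 6, 4) -> finishes; pool += (1, 0, 2) = (8, 6, 6)
  proc-D needs (4, 1, 1) <= (8, 6, 6) -> finishes; pool += (0, 3, 1) = (8, 9, 7)


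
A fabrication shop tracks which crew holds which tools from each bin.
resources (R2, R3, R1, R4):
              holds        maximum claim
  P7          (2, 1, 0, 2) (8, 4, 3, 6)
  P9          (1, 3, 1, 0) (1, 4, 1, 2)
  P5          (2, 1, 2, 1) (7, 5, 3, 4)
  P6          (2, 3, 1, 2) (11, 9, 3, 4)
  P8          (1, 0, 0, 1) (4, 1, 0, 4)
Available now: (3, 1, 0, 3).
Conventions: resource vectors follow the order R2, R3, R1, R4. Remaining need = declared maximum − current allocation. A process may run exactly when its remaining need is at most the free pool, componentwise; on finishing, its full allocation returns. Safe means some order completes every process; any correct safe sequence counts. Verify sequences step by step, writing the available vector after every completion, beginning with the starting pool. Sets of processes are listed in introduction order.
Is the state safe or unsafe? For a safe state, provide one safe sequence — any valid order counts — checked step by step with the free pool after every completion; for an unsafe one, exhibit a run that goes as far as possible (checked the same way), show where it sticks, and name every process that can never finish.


SAFE — a valid safe sequence is P9, P8, P5, P7, P6.
Key observation: P9 is the earliest step where a requested resource binds exactly: need (0, 1, 0, 2), pool (3, 1, 0, 3) at its turn.
Verifying each step:
  pool = (3, 1, 0, 3)
  P9 needs (0, 1, 0, 2) <= (3, 1, 0, 3) -> finishes; pool += (1, 3, 1, 0) = (4, 4, 1, 3)
  P8 needs (3, 1, 0, 3) <= (4, 4, 1, 3) -> finishes; pool += (1, 0, 0, 1) = (5, 4, 1, 4)
  P5 needs (5, 4, 1, 3) <= (5, 4, 1, 4) -> finishes; pool += (2, 1, 2, 1) = (7, 5, 3, 5)
  P7 needs (6, 3, 3, 4) <= (7, 5, 3, 5) -> finishes; pool += (2, 1, 0, 2) = (9, 6, 3, 7)
  P6 needs (9, 6, 2, 2) <= (9, 6, 3, 7) -> finishes; pool += (2, 3, 1, 2) = (11, 9, 4, 9)


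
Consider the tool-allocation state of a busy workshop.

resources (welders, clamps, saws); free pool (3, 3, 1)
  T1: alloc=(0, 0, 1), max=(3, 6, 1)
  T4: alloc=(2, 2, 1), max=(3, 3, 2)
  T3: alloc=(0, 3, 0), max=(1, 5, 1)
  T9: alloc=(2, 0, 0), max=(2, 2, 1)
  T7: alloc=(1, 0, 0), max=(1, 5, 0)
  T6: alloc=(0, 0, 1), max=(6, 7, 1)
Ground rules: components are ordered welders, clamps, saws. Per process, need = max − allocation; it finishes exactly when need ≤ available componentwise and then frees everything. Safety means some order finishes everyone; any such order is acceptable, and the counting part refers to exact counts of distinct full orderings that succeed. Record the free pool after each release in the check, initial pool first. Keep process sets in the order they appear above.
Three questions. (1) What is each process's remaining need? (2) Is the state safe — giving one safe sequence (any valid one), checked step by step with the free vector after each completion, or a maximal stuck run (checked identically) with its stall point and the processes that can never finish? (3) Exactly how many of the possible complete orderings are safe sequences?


(1) Outstanding need per process (order welders, clamps, saws):
  T1: (3, 6, 0)
  T4: (1, 1, 1)
  T3: (1, 2, 1)
  T9: (0, 2, 1)
  T7: (0, 5, 0)
  T6: (6, 7, 0)
(2) SAFE — a valid safe sequence is T4, T3, T7, T6, T1, T9.
Key observation: at T4 the run first touches a limit — (1, 1, 1) against (3, 3, 1), exact on a resource it actually requests.
Walking it through:
  pool = (3, 3, 1)
  T4: need (1, 1, 1) fits (3, 3, 1); releases (2, 2, 1), pool now (5, 5, 2)
  T3: need (1, 2, 1) fits (5, 5, 2); releases (0, 3, 0), pool now (5, 8, 2)
  T7: need (0, 5, 0) fits (5, 8, 2); releases (1, 0, 0), pool now (6, 8, 2)
  T6: need (6, 7, 0) fits (6, 8, 2); releases (0, 0, 1), pool now (6, 8, 3)
  T1: need (3, 6, 0) fits (6, 8, 3); releases (0, 0, 1), pool now (6, 8, 4)
  T9: need (0, 2, 1) fits (6, 8, 4); releases (2, 0, 0), pool now (8, 8, 4)
(3) Exactly 102 of the possible complete orderings are safe sequences.


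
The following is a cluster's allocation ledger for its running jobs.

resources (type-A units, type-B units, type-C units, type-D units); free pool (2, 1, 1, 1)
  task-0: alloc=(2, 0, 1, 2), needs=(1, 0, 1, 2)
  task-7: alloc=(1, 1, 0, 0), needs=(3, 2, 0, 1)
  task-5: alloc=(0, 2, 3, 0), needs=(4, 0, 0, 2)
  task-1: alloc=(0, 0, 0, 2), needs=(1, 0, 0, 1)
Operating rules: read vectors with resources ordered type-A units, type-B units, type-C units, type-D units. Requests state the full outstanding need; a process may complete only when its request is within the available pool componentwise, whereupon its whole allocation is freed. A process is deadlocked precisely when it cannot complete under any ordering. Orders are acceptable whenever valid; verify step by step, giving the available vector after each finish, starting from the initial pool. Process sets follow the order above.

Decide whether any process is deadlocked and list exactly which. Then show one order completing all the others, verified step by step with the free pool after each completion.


The deadlocked set is empty.
Key observation: task-1 can run right away; the returned allocation unlocks the remaining processes in turn.
A valid finishing order for the others: task-1, task-0, task-5, task-7. Check, step by step:
  pool = (2, 1, 1, 1)
  task-1 needs (1, 0, 0, 1) <= (2, 1, 1, 1) -> finishes; pool += (0, 0, 0, 2) = (2, 1, 1, 3)
  task-0 needs (1, 0, 1, 2) <= (2, 1, 1, 3) -> finishes; pool += (2, 0, 1, 2) = (4, 1, 2, 5)
  task-5 needs (4, 0, 0, 2) <= (4, 1, 2, 5) -> finishes; pool += (0, 2, 3, 0) = (4, 3, 5, 5)
  task-7 needs (3, 2, 0, 1) <= (4, 3, 5, 5) -> finishes; pool += (1, 1, 0, 0) = (5, 4, 5, 5)


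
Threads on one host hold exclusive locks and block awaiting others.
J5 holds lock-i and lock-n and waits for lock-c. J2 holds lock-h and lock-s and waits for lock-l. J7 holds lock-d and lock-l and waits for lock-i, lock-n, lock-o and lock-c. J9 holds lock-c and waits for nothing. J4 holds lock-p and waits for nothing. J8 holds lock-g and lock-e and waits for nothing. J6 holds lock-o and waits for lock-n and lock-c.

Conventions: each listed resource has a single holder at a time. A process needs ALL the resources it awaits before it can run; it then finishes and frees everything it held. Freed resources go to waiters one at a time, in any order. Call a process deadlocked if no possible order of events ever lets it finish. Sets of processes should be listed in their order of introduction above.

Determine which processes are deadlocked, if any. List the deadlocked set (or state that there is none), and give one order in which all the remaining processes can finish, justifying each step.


No process is deadlocked.
Key observation: the wait relation is loop-free; peeling off processes with no waits unwinds the whole state.
One completion order for the rest: J8, J9, J5, J4, J6, J7, J2.
Check, step by step:
  J8: no waits; runs immediately, freeing lock-g and lock-e
  J9: no waits; runs immediately, freeing lock-c
  run J5 (all its waits — lock-c — are resolved); releases lock-i and lock-n
  J4: no waits; runs immediately, freeing lock-p
  run J6 (all its waits — lock-n and lock-c — are resolved); releases lock-o
  run J7 (all its waits — lock-i, lock-n, lock-o and lock-c — are resolved); releases lock-d and lock-l
  run J2 (all its waits — lock-l — are resolved); releases lock-h and lock-s


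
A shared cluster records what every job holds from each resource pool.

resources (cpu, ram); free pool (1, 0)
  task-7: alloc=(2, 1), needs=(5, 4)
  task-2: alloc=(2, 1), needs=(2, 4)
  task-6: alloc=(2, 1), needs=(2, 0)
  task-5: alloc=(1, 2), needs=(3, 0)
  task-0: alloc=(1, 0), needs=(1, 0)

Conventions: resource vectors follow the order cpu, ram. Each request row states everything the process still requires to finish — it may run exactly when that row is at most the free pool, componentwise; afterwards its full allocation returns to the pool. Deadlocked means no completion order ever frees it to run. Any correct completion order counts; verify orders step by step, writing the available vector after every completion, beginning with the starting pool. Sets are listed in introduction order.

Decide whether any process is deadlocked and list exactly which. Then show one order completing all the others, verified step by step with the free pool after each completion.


The deadlocked set is task-7 and task-2.
Key observation: the wall is ram: completing task-0, task-6, task-5 brings the pool only to (5, 3), and all the rest need more.
One completion order for the rest: task-0, task-6, task-5. Check, step by step:
  pool = (1, 0)
  task-0: need (1, 0) fits (1, 0); releases (1, 0), pool now (2, 0)
  task-6: need (2, 0) fits (2, 0); releases (2, 1), pool now (4, 1)
  task-5: need (3, 0) fits (4, 1); releases (1, 2), pool now (5, 3)
The blocked processes can never fit:
  task-7 cannot run: need (5, 4) vs free (5, 3) (insufficient ram)
  task-2 cannot run: need (2, 4) vs free (5, 3) (insufficient ram)


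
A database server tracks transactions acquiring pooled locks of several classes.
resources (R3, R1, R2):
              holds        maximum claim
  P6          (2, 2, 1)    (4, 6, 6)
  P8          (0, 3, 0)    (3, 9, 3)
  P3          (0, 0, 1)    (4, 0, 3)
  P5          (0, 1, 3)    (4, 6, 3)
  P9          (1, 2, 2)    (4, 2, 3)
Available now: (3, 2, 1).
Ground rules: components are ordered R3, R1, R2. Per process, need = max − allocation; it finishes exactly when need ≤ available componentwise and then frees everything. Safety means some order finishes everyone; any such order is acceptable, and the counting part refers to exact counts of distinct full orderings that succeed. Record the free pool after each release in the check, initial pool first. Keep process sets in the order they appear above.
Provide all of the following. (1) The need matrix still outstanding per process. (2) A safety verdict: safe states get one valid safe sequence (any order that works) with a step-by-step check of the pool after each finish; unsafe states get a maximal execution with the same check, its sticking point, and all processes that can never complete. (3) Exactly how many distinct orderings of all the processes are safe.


(1) Need matrix, components ordered R3, R1, R2:
  P6: (2, 4, 5)
  P8: (3, 6, 3)
  P3: (4, 0, 2)
  P5: (4, 5, 0)
  P9: (3, 0, 1)
(2) UNSAFE — no complete ordering exists.
Key observation: after P9, P3 the pool peaks at (4, 4, 4), and each blocked process is short somewhere: P6 on R2; P8 on R1; P5 on R1.
The run P9, P3 cannot be extended any further. Verifying each step:
  pool = (3, 2, 1)
  P9 needs (3, 0, 1) <= (3, 2, 1) -> finishes; pool += (1, 2, 2) = (4, 4, 3)
  P3 needs (4, 0, 2) <= (4, 4, 3) -> finishes; pool += (0, 0, 1) = (4, 4, 4)
  P6 still needs (2, 4, 5) but only (4, 4, 4) is free — short on R2
  P8 still needs (3, 6, 3) but only (4, 4, 4) is free — short on R1
  P5 still needs (4, 5, 0) but only (4, 4, 4) is free — short on R1
Processes that can never finish: P6, P8 and P5.
(3) The exact count: 0 of the possible complete orderings are safe sequences.


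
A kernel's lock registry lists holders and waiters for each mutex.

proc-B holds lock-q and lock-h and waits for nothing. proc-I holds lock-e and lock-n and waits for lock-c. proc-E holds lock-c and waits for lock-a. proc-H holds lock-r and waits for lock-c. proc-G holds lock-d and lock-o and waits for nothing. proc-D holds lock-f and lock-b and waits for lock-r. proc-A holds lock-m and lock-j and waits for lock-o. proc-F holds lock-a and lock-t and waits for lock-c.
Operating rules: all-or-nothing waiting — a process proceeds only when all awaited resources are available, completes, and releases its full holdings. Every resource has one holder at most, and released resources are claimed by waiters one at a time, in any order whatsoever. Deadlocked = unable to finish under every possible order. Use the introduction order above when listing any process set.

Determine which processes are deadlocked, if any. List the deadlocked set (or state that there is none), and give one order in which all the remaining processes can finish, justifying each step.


Deadlocked set: proc-I, proc-E, proc-H, proc-D and proc-F.
Key observation: the knot is the closed ring of waits proc-E -> proc-F -> proc-E; proc-I, proc-H and proc-D wait into the deadlock from upstream.
The rest can finish in the order proc-B, proc-G, proc-A.
Verifying each step:
  proc-B: no waits; runs immediately, freeing lock-q and lock-h
  proc-G: no waits; runs immediately, freeing lock-d and lock-o
  proc-A: everything it awaited (lock-o) is free; runs, freeing lock-m and lock-j


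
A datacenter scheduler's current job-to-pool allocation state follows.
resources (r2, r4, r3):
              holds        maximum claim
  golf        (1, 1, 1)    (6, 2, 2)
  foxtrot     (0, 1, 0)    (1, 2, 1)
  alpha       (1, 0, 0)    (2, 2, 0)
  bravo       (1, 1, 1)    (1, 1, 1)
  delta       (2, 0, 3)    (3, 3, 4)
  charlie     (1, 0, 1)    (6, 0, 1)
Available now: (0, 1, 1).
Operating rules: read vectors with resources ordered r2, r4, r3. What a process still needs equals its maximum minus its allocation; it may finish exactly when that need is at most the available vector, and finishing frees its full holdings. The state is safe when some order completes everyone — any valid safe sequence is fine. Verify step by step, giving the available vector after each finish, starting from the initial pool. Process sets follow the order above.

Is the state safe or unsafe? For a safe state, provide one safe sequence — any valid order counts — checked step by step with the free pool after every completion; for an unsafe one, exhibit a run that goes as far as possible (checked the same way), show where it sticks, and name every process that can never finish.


UNSAFE.
Key observation: once bravo, foxtrot, delta, alpha finish, the pool peaks at (4, 3, 5) — and every remaining process still needs more r2 than that.
A maximal execution: bravo, foxtrot, delta, alpha — then nothing else fits. Check, step by step:
  pool = (0, 1, 1)
  run bravo (needs (0, 0, 0), free (0, 1, 1)); after release of (1, 1, 1) the pool is (1, 2, 2)
  run foxtrot (needs (1, 1, 1), free (1, 2, 2)); after release of (0, 1, 0) the pool is (1, 3, 2)
  run delta (needs (1, 3, 1), free (1, 3, 2)); after release of (2, 0, 3) the pool is (3, 3, 5)
  run alpha (needs (1, 2, 0), free (3, 3, 5)); after release of (1, 0, 0) the pool is (4, 3, 5)
  golf cannot run: need (5, 1, 1) vs free (4, 3, 5) (insufficient r2)
  charlie cannot run: need (5, 0, 0) vs free (4, 3, 5) (insufficient r2)
Processes that can never finish: golf and charlie.


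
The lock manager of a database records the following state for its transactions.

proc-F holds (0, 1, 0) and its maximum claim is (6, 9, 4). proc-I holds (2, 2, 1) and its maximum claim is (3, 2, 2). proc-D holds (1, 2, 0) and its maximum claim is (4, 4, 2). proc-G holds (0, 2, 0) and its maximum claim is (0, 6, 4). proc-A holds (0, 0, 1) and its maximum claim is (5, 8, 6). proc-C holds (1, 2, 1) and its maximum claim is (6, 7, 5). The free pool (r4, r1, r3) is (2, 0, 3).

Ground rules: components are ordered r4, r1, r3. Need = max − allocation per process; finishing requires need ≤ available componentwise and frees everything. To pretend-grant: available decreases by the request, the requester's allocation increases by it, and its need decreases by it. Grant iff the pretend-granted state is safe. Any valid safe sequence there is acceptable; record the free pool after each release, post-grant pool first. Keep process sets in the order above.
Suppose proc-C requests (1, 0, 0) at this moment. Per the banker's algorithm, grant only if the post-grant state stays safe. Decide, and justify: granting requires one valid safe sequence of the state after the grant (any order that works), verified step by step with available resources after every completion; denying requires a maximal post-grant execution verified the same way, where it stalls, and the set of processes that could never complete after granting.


GRANT — the state after the grant stays safe, e.g. via proc-I, proc-D, proc-G, proc-C, proc-F, proc-A.
Key observation: granting shrinks the pool to (1, 0, 3), yet proc-I still fits and the chain goes through.
Check on the post-grant state, step by step:
  pool = (1, 0, 3)
  proc-I: need (1, 0, 1) fits (1, 0, 3); releases (2, 2, 1), pool now (3, 2, 4)
  proc-D: need (3, 2, 2) fits (3, 2, 4); releases (1, 2, 0), pool now (4, 4, 4)
  proc-G: need (0, 4, 4) fits (4, 4, 4); releases (0, 2, 0), pool now (4, 6, 4)
  proc-C: need (4, 5, 4) fits (4, 6, 4); releases (2, 2, 1), pool now (6, 8, 5)
  proc-F: need (6, 8, 4) fits (6, 8, 5); releases (0, 1, 0), pool now (6, 9, 5)
  proc-A: need (5, 8, 5) fits (6, 9, 5); releases (0, 0, 1), pool now (6, 9, 6)


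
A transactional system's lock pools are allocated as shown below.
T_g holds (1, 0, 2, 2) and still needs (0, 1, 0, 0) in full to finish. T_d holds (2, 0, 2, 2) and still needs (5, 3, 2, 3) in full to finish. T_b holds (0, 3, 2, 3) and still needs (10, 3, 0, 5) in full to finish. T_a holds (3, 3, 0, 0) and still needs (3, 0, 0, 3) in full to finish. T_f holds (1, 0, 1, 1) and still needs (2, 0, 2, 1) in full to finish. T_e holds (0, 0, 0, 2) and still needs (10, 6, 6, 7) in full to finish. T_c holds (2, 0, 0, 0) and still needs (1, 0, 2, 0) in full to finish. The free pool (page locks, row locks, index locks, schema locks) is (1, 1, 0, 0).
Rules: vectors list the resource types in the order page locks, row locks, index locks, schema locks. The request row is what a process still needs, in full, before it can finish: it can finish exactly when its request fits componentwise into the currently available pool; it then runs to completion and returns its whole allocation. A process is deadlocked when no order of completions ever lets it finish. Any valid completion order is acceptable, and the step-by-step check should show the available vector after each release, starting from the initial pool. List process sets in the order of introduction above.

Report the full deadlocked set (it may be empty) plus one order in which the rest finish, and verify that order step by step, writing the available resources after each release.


No process is deadlocked.
Key observation: the pool covers T_g at once, and every later process fits after earlier releases.
One completion order for the rest: T_g, T_f, T_c, T_a, T_d, T_b, T_e. Verifying each step:
  pool = (1, 1, 0, 0)
  run T_g (needs (0, 1, 0, 0), free (1, 1, 0, 0)); after release of (1, 0, 2, 2) the pool is (2, 1, 2, 2)
  run T_f (needs (2, 0, 2, 1), free (2, 1, 2, 2)); after release of (1, 0, 1, 1) the pool is (3, 1, 3, 3)
  run T_c (needs (1, 0, 2, 0), free (3, 1, 3, 3)); after release of (2, 0, 0, 0) the pool is (5, 1, 3, 3)
  run T_a (needs (3, 0, 0, 3), free (5, 1, 3, 3)); after release of (3, 3, 0, 0) the pool is (8, 4, 3, 3)
  run T_d (needs (5, 3, 2, 3), free (8, 4, 3, 3)); after release of (2, 0, 2, 2) the pool is (10, 4, 5, 5)
  run T_b (needs (10, 3, 0, 5), free (10, 4, 5, 5)); after release of (0, 3, 2, 3) the pool is (10, 7, 7, 8)
  run T_e (needs (10, 6, 6, 7), free (10, 7, 7, 8)); after release of (0, 0, 0, 2) the pool is (10, 7, 7, 10)


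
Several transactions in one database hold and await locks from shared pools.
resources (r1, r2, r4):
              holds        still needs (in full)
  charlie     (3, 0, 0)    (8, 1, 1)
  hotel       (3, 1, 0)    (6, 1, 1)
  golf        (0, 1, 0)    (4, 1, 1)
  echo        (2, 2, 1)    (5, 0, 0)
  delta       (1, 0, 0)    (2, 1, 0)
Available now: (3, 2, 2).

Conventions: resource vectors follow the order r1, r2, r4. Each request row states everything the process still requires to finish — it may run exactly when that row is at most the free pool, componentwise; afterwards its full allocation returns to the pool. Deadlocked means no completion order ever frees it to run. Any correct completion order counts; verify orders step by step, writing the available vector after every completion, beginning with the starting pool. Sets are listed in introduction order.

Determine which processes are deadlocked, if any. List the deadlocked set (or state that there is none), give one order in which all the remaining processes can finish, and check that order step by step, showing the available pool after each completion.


Deadlocked: charlie, hotel and echo.
Key observation: delta, golf can finish, but then (4, 3, 2) is all there is, and the blocked group's r1 demands exceed it.
The rest can finish in the order delta, golf. Check, step by step:
  pool = (3, 2, 2)
  run delta (needs (2, 1, 0), free (3, 2, 2)); after release of (1, 0, 0) the pool is (4, 2, 2)
  run golf (needs (4, 1, 1), free (4, 2, 2)); after release of (0, 1, 0) the pool is (4, 3, 2)
The stuck group stays short no matter what:
  charlie still needs (8, 1, 1) but only (4, 3, 2) is free — short on r1
  hotel still needs (6, 1, 1) but only (4, 3, 2) is free — short on r1
  echo still needs (5, 0, 0) but only (4, 3, 2) is free — short on r1


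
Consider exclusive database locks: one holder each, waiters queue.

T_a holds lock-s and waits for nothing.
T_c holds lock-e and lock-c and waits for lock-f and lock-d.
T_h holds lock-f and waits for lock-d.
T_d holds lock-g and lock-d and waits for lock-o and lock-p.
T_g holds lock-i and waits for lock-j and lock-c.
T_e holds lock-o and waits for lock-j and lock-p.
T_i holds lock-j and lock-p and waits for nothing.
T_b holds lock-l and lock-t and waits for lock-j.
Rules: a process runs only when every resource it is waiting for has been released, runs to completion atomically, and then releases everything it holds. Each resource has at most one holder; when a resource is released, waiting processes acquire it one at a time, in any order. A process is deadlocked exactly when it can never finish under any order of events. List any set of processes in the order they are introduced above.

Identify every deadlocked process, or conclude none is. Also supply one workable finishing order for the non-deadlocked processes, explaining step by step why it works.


The deadlocked set is empty.
Key observation: although several processes wait, no cycle exists — each chain bottoms out at a free runner.
The rest can finish in the order T_a, T_i, T_b, T_e, T_d, T_h, T_c, T_g.
Walking it through:
  run T_a (it waits on nothing); releases lock-s
  run T_i (it waits on nothing); releases lock-j and lock-p
  run T_b (all its waits — lock-j — are resolved); releases lock-l and lock-t
  run T_e (all its waits — lock-j and lock-p — are resolved); releases lock-o
  run T_d (all its waits — lock-o and lock-p — are resolved); releases lock-g and lock-d
  run T_h (all its waits — lock-d — are resolved); releases lock-f
  run T_c (all its waits — lock-f and lock-d — are resolved); releases lock-e and lock-c
  run T_g (all its waits — lock-j and lock-c — are resolved); releases lock-i


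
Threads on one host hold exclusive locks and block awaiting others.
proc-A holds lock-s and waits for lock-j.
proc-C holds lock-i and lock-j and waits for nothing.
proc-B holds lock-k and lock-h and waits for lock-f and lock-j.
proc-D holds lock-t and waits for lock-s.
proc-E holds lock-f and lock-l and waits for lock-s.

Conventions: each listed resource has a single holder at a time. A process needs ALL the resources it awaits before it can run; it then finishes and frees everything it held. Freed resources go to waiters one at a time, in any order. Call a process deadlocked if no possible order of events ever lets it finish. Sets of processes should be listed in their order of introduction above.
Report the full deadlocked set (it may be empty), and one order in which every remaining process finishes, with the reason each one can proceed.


No process is deadlocked.
Key observation: every chain of waits terminates; starting from the processes that wait on nothing, all the rest unlock in turn.
The rest can finish in the order proc-C, proc-A, proc-E, proc-D, proc-B.
Walking it through:
  proc-C: no waits; runs immediately, freeing lock-i and lock-j
  proc-A waits on lock-j — all released -> runs and releases lock-s
  proc-E waits on lock-s — all released -> runs and releases lock-f and lock-l
  proc-D waits on lock-s — all released -> runs and releases lock-t
  proc-B waits on lock-f and lock-j — all released -> runs and releases lock-k and lock-h


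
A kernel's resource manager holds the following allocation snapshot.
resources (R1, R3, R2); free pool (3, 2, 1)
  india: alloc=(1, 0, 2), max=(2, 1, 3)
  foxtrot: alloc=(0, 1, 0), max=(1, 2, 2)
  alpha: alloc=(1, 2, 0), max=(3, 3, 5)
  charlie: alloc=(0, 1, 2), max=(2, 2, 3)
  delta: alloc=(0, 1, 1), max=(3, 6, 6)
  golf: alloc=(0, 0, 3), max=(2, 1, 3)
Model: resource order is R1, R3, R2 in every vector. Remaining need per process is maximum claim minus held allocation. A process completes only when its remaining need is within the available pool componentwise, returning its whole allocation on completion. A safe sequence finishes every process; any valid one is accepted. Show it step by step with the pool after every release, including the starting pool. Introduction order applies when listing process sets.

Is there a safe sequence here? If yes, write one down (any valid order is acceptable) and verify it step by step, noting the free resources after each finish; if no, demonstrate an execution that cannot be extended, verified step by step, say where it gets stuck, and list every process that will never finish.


SAFE — a valid safe sequence is golf, india, foxtrot, alpha, charlie, delta.
Key observation: every step clears its requested resources with room to spare; the minimum clearance is 1, first at golf — (2, 1, 0) vs (3, 2, 1) free.
Walking it through:
  pool = (3, 2, 1)
  run golf (needs (2, 1, 0), free (3, 2, 1)); after release of (0, 0, 3) the pool is (3, 2, 4)
  run india (needs (1, 1, 1), free (3, 2, 4)); after release of (1, 0, 2) the pool is (4, 2, 6)
  run foxtrot (needs (1, 1, 2), free (4, 2, 6)); after release of (0, 1, 0) the pool is (4, 3, 6)
  run alpha (needs (2, 1, 5), free (4, 3, 6)); after release of (1, 2, 0) the pool is (5, 5, 6)
  run charlie (needs (2, 1, 1), free (5, 5, 6)); after release of (0, 1, 2) the pool is (5, 6, 8)
  run delta (needs (3, 5, 5), free (5, 6, 8)); after release of (0, 1, 1) the pool is (5, 7, 9)


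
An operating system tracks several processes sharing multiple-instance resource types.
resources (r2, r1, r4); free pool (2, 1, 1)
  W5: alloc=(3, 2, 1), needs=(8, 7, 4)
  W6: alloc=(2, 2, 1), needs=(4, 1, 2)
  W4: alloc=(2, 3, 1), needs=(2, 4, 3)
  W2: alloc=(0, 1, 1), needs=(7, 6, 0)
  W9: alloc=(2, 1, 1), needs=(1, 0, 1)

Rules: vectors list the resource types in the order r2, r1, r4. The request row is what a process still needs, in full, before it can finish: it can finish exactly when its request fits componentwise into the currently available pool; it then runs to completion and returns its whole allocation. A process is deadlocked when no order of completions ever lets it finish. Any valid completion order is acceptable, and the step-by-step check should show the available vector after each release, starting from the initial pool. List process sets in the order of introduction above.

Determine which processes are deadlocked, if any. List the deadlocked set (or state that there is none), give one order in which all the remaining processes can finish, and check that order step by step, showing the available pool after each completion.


Nothing here is deadlocked.
Key observation: the pool covers W9 at once, and every later process fits after earlier releases.
The rest can finish in the order W9, W6, W4, W5, W2. Walking it through:
  pool = (2, 1, 1)
  W9 needs (1, 0, 1) <= (2, 1, 1) -> finishes; pool += (2, 1, 1) = (4, 2, 2)
  W6 needs (4, 1, 2) <= (4, 2, 2) -> finishes; pool += (2, 2, 1) = (6, 4, 3)
  W4 needs (2, 4, 3) <= (6, 4, 3) -> finishes; pool += (2, 3, 1) = (8, 7, 4)
  W5 needs (8, 7, 4) <= (8, 7, 4) -> finishes; pool += (3, 2, 1) = (11, 9, 5)
  W2 needs (7, 6, 0) <= (11, 9, 5) -> finishes; pool += (0, 1, 1) = (11, 10, 6)


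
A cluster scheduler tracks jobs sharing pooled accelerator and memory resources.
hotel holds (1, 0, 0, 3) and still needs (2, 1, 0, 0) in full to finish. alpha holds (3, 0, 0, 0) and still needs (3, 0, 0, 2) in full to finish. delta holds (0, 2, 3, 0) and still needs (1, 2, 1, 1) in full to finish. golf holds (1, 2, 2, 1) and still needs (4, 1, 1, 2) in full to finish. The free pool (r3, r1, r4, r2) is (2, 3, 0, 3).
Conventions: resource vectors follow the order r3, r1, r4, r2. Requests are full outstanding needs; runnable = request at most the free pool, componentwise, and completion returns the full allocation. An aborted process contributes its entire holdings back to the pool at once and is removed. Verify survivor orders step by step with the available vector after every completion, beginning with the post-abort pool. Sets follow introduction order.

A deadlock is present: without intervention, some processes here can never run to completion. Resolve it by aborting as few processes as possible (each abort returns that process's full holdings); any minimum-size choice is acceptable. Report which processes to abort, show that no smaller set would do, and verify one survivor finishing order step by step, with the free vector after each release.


Abort golf.
Key observation: the returned (1, 2, 2, 1) from golf is what brings delta — unrunnable before, under any order — into play at step 2.
No smaller set exists: with zero aborts the deadlock remains.
Survivors finish in the order: alpha, delta, hotel. Step-by-step check (pool after the aborts first):
  pool = (3, 5, 2, 4)
  alpha needs (3, 0, 0, 2) <= (3, 5, 2, 4) -> finishes; pool += (3, 0, 0, 0) = (6, 5, 2, 4)
  delta needs (1, 2, 1, 1) <= (6, 5, 2, 4) -> finishes; pool += (0, 2, 3, 0) = (6, 7, 5, 4)
  hotel needs (2, 1, 0, 0) <= (6, 7, 5, 4) -> finishes; pool += (1, 0, 0, 3) = (7, 7, 5, 7)


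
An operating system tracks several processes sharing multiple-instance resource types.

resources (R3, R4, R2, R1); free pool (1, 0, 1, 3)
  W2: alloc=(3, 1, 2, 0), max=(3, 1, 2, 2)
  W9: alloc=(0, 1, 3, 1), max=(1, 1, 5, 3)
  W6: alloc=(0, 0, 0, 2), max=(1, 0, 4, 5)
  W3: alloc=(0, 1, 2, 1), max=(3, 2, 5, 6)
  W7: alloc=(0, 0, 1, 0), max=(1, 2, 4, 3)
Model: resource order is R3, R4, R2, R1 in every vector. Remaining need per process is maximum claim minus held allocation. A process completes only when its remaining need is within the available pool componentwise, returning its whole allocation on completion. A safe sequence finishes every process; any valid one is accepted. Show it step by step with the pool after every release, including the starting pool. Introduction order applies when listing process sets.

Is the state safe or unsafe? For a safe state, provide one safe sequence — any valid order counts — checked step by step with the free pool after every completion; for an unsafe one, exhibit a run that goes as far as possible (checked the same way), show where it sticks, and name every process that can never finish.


The state is SAFE; one workable sequence: W2, W9, W6, W3, W7.
Key observation: no step in this order meets a requested resource exactly; the smallest headroom is 1, first reached at W2 (need (0, 0, 0, 2), pool (1, 0, 1, 3)).
Step-by-step check:
  pool = (1, 0, 1, 3)
  run W2 (needs (0, 0, 0, 2), free (1, 0, 1, 3)); after release of (3, 1, 2, 0) the pool is (4, 1, 3, 3)
  run W9 (needs (1, 0, 2, 2), free (4, 1, 3, 3)); after release of (0, 1, 3, 1) the pool is (4, 2, 6, 4)
  run W6 (needs (1, 0, 4, 3), free (4, 2, 6, 4)); after release of (0, 0, 0, 2) the pool is (4, 2, 6, 6)
  run W3 (needs (3, 1, 3, 5), free (4, 2, 6, 6)); after release of (0, 1, 2, 1) the pool is (4, 3, 8, 7)
  run W7 (needs (1, 2, 3, 3), free (4, 3, 8, 7)); after release of (0, 0, 1, 0) the pool is (4, 3, 9, 7)


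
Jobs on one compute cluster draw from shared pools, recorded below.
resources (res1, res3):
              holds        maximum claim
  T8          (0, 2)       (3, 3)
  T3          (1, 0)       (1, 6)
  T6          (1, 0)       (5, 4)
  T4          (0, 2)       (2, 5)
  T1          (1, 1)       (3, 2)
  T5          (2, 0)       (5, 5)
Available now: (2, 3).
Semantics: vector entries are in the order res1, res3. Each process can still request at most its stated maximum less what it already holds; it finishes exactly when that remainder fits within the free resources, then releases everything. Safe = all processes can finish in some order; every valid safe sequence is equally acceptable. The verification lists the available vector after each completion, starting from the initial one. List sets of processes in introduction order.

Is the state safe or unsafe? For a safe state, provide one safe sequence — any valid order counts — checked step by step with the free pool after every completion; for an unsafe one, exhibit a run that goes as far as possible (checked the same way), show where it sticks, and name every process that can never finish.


The state is SAFE; one workable sequence: T4, T1, T5, T3, T8, T6.
Key observation: at T4 the run first touches a limit — (2, 3) against (2, 3), exact on a resource it actually requests.
Step-by-step check:
  pool = (2, 3)
  T4 needs (2, 3) <= (2, 3) -> finishes; pool += (0, 2) = (2, 5)
  T1 needs (2, 1) <= (2, 5) -> finishes; pool += (1, 1) = (3, 6)
  T5 needs (3, 5) <= (3, 6) -> finishes; pool += (2, 0) = (5, 6)
  T3 needs (0, 6) <= (5, 6) -> finishes; pool += (1, 0) = (6, 6)
  T8 needs (3, 1) <= (6, 6) -> finishes; pool += (0, 2) = (6, 8)
  T6 needs (4, 4) <= (6, 8) -> finishes; pool += (1, 0) = (7, 8)


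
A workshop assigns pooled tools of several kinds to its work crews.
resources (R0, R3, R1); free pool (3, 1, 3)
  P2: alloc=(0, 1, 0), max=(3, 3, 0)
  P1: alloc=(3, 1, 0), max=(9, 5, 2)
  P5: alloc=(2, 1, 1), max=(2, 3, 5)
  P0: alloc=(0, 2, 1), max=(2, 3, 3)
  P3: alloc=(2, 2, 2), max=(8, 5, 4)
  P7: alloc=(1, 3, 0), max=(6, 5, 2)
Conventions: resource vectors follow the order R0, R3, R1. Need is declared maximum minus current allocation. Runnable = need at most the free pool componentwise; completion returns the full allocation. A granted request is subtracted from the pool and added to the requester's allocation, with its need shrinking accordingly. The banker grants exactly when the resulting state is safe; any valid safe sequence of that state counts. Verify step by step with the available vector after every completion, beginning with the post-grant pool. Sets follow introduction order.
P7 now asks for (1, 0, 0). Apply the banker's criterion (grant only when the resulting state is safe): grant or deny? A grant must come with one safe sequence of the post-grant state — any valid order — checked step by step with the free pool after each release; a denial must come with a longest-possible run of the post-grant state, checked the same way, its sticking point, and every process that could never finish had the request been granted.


GRANT: granting preserves safety; a valid post-grant sequence is P0, P5, P7, P2, P3, P1.
Key observation: even at the reduced pool (2, 1, 3), P0 fits immediately, so safety survives the grant.
Verifying the post-grant state step by step:
  pool = (2, 1, 3)
  P0: need (2, 1, 2) fits (2, 1, 3); releases (0, 2, 1), pool now (2, 3, 4)
  P5: need (0, 2, 4) fits (2, 3, 4); releases (2, 1, 1), pool now (4, 4, 5)
  P7: need (4, 2, 2) fits (4, 4, 5); releases (2, 3, 0), pool now (6, 7, 5)
  P2: need (3, 2, 0) fits (6, 7, 5); releases (0, 1, 0), pool now (6, 8, 5)
  P3: need (6, 3, 2) fits (6, 8, 5); releases (2, 2, 2), pool now (8, 10, 7)
  P1: need (6, 4, 2) fits (8, 10, 7); releases (3, 1, 0), pool now (11, 11, 7)
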